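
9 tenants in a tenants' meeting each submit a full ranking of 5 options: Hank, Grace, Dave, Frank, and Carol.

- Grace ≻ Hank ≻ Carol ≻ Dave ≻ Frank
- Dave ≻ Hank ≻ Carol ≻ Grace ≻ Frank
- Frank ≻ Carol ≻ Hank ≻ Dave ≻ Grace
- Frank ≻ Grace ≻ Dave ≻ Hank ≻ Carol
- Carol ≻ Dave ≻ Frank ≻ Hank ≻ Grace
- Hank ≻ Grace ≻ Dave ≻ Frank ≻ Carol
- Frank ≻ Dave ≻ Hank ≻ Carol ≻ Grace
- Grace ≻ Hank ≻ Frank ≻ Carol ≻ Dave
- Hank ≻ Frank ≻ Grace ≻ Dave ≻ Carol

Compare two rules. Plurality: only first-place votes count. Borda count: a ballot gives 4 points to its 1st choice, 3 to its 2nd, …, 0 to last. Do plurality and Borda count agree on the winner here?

Plurality first-place counts: Hank 2, Grace 2, Dave 1, Frank 3, Carol 1 → Frank.
Borda totals: Hank 23, Grace 17, Dave 17, Frank 20, Carol 13 → Hank.
The two rules disagree: plurality picks Frank, Borda picks Hank.

No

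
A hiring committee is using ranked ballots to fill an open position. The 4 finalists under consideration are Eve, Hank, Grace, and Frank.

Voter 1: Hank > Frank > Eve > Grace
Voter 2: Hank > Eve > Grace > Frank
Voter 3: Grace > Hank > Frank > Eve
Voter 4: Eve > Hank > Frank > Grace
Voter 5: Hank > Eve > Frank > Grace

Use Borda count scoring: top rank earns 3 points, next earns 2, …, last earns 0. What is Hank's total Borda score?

Borda scores:
  Eve: 1 + 2 + 0 + 3 + 2 = 8
  Hank: 3 + 3 + 2 + 2 + 3 = 13
  Grace: 0 + 1 + 3 + 0 + 0 = 4
  Frank: 2 + 0 + 1 + 1 + 1 = 5

13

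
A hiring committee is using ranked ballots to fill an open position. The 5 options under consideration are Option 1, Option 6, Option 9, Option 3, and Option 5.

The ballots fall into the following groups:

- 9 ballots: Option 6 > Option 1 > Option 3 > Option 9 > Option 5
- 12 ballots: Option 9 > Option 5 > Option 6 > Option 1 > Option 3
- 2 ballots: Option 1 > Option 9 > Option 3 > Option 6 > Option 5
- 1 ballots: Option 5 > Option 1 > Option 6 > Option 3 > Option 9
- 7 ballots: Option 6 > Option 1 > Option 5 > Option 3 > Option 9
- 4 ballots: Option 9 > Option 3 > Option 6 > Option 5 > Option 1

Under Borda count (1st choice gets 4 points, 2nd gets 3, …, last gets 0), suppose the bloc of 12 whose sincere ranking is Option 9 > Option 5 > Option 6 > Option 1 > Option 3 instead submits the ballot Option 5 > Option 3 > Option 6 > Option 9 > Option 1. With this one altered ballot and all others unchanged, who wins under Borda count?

Option 6

Borda totals with the altered ballot: Option 1 59, Option 6 100, Option 9 43, Option 3 78, Option 5 70.
The winner is unchanged: still Option 6.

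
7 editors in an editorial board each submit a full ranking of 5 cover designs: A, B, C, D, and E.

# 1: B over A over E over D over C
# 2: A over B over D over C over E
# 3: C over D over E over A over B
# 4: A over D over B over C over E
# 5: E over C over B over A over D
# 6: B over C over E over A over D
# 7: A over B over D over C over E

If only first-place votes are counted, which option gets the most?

A

First-place vote totals:
  A: 3
  B: 2
  C: 1
  D: 0
  E: 1
A has the most first-place votes.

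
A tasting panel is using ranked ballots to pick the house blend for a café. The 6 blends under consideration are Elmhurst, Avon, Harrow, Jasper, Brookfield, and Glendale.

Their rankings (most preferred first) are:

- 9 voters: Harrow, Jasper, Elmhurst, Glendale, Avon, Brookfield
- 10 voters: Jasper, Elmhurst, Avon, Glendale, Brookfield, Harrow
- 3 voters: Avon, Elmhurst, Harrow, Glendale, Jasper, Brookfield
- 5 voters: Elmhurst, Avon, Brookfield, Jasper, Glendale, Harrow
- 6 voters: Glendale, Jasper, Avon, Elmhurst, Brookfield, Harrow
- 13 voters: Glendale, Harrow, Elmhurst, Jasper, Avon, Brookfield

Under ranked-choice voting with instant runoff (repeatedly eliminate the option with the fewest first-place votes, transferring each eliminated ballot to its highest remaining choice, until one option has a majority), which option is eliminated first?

Round 1: Glendale 19, Jasper 10, Harrow 9, Elmhurst 5, Avon 3, Brookfield 0. Brookfield has the fewest and is eliminated.
Round 2: Glendale 19, Jasper 10, Harrow 9, Elmhurst 5, Avon 3. Avon has the fewest and is eliminated.
Round 3: Glendale 19, Jasper 10, Harrow 9, Elmhurst 8. Elmhurst has the fewest and is eliminated.
Round 4: Glendale 19, Jasper 15, Harrow 12. Harrow has the fewest and is eliminated.
Round 5: Jasper 24, Glendale 22. Jasper has a majority.

Brookfield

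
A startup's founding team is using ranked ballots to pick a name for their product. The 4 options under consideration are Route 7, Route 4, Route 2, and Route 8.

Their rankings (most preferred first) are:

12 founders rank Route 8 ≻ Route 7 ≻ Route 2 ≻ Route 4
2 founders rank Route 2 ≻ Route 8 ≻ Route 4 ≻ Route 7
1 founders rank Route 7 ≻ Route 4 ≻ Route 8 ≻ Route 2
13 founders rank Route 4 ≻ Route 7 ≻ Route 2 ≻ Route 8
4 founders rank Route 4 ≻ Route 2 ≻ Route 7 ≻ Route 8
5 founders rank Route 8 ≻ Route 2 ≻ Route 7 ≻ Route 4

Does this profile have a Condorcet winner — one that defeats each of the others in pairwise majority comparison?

No

Head-to-head results (37 voters total):
Route 7 vs Route 4: Route 4 wins 19–18.
Route 7 vs Route 2: Route 7 wins 26–11.
Route 7 vs Route 8: Route 8 wins 19–18.
Route 4 vs Route 2: Route 2 wins 19–18.
Route 4 vs Route 8: Route 8 wins 19–18.
Route 2 vs Route 8: Route 2 wins 19–18.
No candidate beats all others: Route 7 beats Route 2 beats Route 4 beats Route 7, a majority cycle.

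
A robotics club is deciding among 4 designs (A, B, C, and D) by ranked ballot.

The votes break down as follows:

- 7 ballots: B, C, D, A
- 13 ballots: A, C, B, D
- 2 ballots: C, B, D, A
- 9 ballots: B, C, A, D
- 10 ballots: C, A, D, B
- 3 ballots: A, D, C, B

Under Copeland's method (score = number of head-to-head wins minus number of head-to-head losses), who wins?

Pairwise results:
  A vs B: A wins 26–18.
  A vs C: C wins 28–16.
  A vs D: A wins 35–9.
  B vs C: C wins 28–16.
  B vs D: B wins 31–13.
  C vs D: C wins 41–3.
Copeland scores (wins − losses):
  A: 2 − 1 = 1
  B: 1 − 2 = -1
  C: 3 − 0 = 3
  D: 0 − 3 = -3
C has the best Copeland score.

C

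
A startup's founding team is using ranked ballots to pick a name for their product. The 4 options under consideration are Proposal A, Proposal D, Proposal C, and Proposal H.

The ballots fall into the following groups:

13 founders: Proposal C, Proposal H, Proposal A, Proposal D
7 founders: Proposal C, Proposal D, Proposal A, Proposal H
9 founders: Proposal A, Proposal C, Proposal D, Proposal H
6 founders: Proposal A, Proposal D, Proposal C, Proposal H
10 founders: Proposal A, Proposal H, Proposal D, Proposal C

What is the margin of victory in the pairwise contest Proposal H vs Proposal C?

25

Ballots ranking Proposal H above Proposal C: 10.
Ballots ranking Proposal C above Proposal H: 13+7+9+6 = 35.
Proposal C wins 35–10, a margin of 25.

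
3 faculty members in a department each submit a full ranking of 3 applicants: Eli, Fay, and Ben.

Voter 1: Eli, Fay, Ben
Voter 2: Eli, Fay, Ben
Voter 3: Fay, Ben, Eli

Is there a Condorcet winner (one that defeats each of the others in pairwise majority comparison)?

Yes

Head-to-head results (3 voters total):
Eli vs Fay: Eli wins 2–1.
Eli vs Ben: Eli wins 2–1.
Fay vs Ben: Fay wins 3–0.
Eli beats each rival — Fay (2–1), Ben (2–1) — so Eli is the Condorcet winner.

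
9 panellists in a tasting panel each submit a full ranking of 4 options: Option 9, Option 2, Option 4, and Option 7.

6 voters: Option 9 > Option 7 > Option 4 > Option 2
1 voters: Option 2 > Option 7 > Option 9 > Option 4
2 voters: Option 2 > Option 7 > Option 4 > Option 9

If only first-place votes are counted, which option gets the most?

First-place vote totals:
  Option 9: 6
  Option 2: 3
  Option 4: 0
  Option 7: 0
Option 9 has the most first-place votes.

Option 9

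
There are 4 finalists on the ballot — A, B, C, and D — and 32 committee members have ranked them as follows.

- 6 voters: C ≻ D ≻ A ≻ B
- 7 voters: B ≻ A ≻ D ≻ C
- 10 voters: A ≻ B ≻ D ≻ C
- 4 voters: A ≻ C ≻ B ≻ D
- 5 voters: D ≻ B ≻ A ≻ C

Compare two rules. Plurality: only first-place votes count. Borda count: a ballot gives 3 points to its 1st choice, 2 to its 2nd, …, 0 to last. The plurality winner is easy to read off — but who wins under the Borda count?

Plurality first-place counts: A 14, B 7, C 6, D 5 → A.
Borda totals: A 67, B 55, C 26, D 44 → A.

A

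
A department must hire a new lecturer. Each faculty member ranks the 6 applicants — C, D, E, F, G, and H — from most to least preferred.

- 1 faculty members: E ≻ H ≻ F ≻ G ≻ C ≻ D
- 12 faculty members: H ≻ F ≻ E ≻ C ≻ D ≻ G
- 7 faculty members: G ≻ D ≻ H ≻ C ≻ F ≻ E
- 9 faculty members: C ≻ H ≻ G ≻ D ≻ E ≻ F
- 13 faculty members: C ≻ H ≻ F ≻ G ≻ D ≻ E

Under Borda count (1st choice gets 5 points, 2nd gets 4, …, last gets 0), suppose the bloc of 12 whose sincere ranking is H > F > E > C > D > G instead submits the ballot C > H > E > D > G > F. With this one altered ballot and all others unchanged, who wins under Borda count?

Borda totals with the altered ballot: C 185, D 83, E 50, F 49, G 102, H 161.
The switch changes the winner from H to C.

C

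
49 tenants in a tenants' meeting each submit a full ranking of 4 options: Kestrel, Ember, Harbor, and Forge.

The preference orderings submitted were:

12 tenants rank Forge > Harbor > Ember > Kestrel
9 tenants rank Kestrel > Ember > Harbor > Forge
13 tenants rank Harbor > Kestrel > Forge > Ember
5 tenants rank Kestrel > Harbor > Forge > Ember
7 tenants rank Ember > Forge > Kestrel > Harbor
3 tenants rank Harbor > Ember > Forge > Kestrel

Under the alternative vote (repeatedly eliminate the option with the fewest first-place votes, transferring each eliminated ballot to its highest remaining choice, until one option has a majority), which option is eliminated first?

Round 1: Harbor 16, Kestrel 14, Forge 12, Ember 7. Ember has the fewest and is eliminated.
Round 2: Forge 19, Harbor 16, Kestrel 14. Kestrel has the fewest and is eliminated.
Round 3: Harbor 30, Forge 19. Harbor has a majority.

Ember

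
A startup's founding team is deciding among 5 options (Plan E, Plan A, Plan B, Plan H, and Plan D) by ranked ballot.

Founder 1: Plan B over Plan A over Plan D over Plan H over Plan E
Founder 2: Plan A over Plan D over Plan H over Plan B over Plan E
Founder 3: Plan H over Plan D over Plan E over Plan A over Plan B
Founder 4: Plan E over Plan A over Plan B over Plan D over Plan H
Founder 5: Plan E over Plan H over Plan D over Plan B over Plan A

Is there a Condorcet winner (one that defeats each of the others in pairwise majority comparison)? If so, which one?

None — there is no Condorcet winner

Head-to-head results (5 voters total):
Plan E vs Plan A: Plan E wins 3–2.
Plan E vs Plan B: Plan E wins 3–2.
Plan E vs Plan H: Plan H wins 3–2.
Plan E vs Plan D: Plan D wins 3–2.
Plan A vs Plan B: Plan A wins 3–2.
Plan A vs Plan H: Plan A wins 3–2.
Plan A vs Plan D: Plan A wins 3–2.
Plan B vs Plan H: Plan H wins 3–2.
Plan B vs Plan D: Plan D wins 3–2.
Plan H vs Plan D: Plan D wins 3–2.
No candidate beats all others: Plan E beats Plan A beats Plan H beats Plan E, a majority cycle.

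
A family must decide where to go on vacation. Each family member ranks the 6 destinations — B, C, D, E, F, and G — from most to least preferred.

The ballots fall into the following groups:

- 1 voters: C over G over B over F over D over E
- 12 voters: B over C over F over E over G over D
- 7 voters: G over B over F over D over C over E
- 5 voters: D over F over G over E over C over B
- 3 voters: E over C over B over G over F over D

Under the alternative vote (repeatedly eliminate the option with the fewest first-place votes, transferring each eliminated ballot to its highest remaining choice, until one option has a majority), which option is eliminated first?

Round 1: B 12, G 7, D 5, E 3, C 1, F 0. F has the fewest and is eliminated.
Round 2: B 12, G 7, D 5, E 3, C 1. C has the fewest and is eliminated.
Round 3: B 12, G 8, D 5, E 3. E has the fewest and is eliminated.
Round 4: B 15, G 8, D 5. B has a majority.

F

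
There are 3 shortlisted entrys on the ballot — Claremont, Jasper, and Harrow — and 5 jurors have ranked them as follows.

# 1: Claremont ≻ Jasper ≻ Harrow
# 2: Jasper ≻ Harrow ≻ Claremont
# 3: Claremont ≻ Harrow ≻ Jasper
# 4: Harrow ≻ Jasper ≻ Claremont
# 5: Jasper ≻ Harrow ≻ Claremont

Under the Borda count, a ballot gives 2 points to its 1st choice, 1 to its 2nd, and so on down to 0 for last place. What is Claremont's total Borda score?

4

Borda scores:
  Claremont: 2 + 0 + 2 + 0 + 0 = 4
  Jasper: 1 + 2 + 0 + 1 + 2 = 6
  Harrow: 0 + 1 + 1 + 2 + 1 = 5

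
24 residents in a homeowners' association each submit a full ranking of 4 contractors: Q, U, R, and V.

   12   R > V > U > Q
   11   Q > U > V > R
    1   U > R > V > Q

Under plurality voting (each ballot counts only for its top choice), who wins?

R

First-place vote totals:
  Q: 11
  U: 1
  R: 12
  V: 0
R has the most first-place votes.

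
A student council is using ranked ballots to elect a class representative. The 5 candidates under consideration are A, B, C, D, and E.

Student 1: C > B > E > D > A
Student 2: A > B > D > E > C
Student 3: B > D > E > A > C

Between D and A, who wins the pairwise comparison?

Ballots ranking D above A: 2.
Ballots ranking A above D: 1.
D wins the head-to-head, 2–1.

D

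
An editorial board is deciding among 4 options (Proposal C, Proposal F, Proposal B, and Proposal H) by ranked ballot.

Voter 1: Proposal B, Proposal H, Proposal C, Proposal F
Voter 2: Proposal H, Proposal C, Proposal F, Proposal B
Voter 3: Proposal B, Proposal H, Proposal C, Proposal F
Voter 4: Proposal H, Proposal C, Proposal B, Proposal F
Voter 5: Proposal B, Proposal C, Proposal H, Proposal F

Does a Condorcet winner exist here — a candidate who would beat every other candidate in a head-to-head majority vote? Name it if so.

Proposal B

Head-to-head results (5 voters total):
Proposal C vs Proposal F: Proposal C wins 5–0.
Proposal C vs Proposal B: Proposal B wins 3–2.
Proposal C vs Proposal H: Proposal H wins 4–1.
Proposal F vs Proposal B: Proposal B wins 4–1.
Proposal F vs Proposal H: Proposal H wins 5–0.
Proposal B vs Proposal H: Proposal B wins 3–2.
Proposal B beats each rival — Proposal C (3–2), Proposal F (4–1), Proposal H (3–2) — so Proposal B is the Condorcet winner.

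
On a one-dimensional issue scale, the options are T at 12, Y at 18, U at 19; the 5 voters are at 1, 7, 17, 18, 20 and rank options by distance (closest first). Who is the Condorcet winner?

With single-peaked preferences on a line, the Condorcet winner is the candidate closest to the median voter.
The median voter (position 17) is closest to Y at 18.
Check: Y vs U — voters closer to Y: 4 of 5.

Y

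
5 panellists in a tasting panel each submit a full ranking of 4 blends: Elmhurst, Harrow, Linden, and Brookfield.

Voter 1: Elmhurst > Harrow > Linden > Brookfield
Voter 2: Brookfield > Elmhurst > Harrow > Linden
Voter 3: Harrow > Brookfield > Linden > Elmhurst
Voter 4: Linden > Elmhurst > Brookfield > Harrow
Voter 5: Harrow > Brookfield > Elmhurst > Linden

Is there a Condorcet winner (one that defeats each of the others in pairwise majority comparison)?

No

Head-to-head results (5 voters total):
Elmhurst vs Harrow: Elmhurst wins 3–2.
Elmhurst vs Linden: Elmhurst wins 3–2.
Elmhurst vs Brookfield: Brookfield wins 3–2.
Harrow vs Linden: Harrow wins 4–1.
Harrow vs Brookfield: Harrow wins 3–2.
Linden vs Brookfield: Brookfield wins 3–2.
No candidate beats all others: Elmhurst beats Harrow beats Brookfield beats Elmhurst, a majority cycle.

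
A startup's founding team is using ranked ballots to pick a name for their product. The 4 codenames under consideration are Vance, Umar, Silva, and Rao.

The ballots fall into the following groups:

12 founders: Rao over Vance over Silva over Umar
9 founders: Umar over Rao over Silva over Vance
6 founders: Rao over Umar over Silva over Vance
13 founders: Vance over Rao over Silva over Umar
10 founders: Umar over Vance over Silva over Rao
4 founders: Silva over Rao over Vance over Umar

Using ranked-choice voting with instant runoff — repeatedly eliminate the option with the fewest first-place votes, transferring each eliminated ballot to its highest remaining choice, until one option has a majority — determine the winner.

Round 1: Umar 19, Rao 18, Vance 13, Silva 4. Silva has the fewest and is eliminated.
Round 2: Rao 22, Umar 19, Vance 13. Vance has the fewest and is eliminated.
Round 3: Rao 35, Umar 19. Rao has a majority.

Rao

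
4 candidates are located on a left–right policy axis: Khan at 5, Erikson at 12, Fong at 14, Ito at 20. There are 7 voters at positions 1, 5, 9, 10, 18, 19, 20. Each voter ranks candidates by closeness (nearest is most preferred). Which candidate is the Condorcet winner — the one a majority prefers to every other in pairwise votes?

Erikson

With single-peaked preferences on a line, the Condorcet winner is the candidate closest to the median voter.
The median voter (position 10) is closest to Erikson at 12.
Check: Erikson vs Khan — voters closer to Erikson: 5 of 7.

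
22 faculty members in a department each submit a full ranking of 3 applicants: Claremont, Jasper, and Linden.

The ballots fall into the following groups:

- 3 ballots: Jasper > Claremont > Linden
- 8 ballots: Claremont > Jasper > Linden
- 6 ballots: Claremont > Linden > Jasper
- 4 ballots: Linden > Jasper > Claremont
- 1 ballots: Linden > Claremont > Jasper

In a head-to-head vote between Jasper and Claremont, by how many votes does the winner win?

Ballots ranking Jasper above Claremont: 3+4 = 7.
Ballots ranking Claremont above Jasper: 8+6+1 = 15.
Claremont wins 15–7, a margin of 8.

8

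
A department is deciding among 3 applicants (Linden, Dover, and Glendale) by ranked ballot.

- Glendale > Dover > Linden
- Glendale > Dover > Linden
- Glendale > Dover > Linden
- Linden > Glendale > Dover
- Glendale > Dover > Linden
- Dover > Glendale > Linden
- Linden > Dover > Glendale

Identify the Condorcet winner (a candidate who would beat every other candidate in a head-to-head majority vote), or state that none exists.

Head-to-head results (7 voters total):
Linden vs Dover: Dover wins 5–2.
Linden vs Glendale: Glendale wins 5–2.
Dover vs Glendale: Glendale wins 5–2.
Glendale beats each rival — Linden (5–2), Dover (5–2) — so Glendale is the Condorcet winner.

Glendale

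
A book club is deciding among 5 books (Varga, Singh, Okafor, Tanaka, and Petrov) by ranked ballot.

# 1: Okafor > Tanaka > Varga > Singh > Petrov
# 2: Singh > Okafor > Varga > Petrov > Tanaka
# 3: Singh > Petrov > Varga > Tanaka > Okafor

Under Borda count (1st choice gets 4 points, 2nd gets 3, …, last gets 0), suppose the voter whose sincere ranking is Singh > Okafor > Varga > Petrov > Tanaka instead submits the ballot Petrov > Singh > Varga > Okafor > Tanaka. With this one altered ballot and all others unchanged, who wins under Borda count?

Singh

Borda totals with the altered ballot: Varga 6, Singh 8, Okafor 5, Tanaka 4, Petrov 7.
The winner is unchanged: still Singh.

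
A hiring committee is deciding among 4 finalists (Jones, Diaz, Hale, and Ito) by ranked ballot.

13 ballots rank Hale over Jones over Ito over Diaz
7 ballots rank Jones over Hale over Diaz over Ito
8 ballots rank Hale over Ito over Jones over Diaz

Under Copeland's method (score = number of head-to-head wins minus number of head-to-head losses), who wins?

Hale

Pairwise results:
  Jones vs Diaz: Jones wins 28–0.
  Jones vs Hale: Hale wins 21–7.
  Jones vs Ito: Jones wins 20–8.
  Diaz vs Hale: Hale wins 28–0.
  Diaz vs Ito: Ito wins 21–7.
  Hale vs Ito: Hale wins 28–0.
Copeland scores (wins − losses):
  Jones: 2 − 1 = 1
  Diaz: 0 − 3 = -3
  Hale: 3 − 0 = 3
  Ito: 1 − 2 = -1
Hale has the best Copeland score.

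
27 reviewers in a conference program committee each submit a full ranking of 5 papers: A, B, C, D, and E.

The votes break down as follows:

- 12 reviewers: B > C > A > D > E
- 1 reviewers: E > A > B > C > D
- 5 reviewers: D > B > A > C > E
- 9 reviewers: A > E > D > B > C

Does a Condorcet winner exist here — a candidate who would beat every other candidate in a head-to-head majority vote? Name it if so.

No Condorcet winner

Head-to-head results (27 voters total):
A vs B: B wins 17–10.
A vs C: A wins 15–12.
A vs D: A wins 22–5.
A vs E: A wins 26–1.
B vs C: B wins 27–0.
B vs D: D wins 14–13.
B vs E: B wins 17–10.
C vs D: D wins 14–13.
C vs E: C wins 17–10.
D vs E: D wins 17–10.
No candidate beats all others: A beats D beats B beats A, a majority cycle.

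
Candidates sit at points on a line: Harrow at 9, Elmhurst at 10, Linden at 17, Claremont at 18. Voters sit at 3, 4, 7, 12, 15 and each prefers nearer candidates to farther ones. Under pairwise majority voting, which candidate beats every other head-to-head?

Harrow

With single-peaked preferences on a line, the Condorcet winner is the candidate closest to the median voter.
The median voter (position 7) is closest to Harrow at 9.
Check: Harrow vs Claremont — voters closer to Harrow: 4 of 5.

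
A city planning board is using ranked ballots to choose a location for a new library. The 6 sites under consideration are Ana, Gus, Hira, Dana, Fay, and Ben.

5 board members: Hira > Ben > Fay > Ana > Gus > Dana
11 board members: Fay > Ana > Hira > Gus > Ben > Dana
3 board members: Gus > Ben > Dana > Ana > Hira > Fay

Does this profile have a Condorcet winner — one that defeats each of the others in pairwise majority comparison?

Head-to-head results (19 voters total):
Ana vs Gus: Ana wins 16–3.
Ana vs Hira: Ana wins 14–5.
Ana vs Dana: Ana wins 16–3.
Ana vs Fay: Fay wins 16–3.
Ana vs Ben: Ana wins 11–8.
Gus vs Hira: Hira wins 16–3.
Gus vs Dana: Gus wins 19–0.
Gus vs Fay: Fay wins 16–3.
Gus vs Ben: Gus wins 14–5.
Hira vs Dana: Hira wins 16–3.
Hira vs Fay: Fay wins 11–8.
Hira vs Ben: Hira wins 16–3.
Dana vs Fay: Fay wins 16–3.
Dana vs Ben: Ben wins 19–0.
Fay vs Ben: Fay wins 11–8.
Fay beats each rival — Ana (16–3), Gus (16–3), Hira (11–8), Dana (16–3), Ben (11–8) — so Fay is the Condorcet winner.

Yes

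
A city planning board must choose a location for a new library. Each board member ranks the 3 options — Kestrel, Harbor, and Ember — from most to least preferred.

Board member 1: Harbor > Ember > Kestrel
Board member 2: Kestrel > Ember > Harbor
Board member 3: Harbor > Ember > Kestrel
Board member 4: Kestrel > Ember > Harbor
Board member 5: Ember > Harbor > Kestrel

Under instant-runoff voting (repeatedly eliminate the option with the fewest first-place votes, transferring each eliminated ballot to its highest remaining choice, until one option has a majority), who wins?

Round 1: Kestrel 2, Harbor 2, Ember 1. Ember has the fewest and is eliminated.
Round 2: Harbor 3, Kestrel 2. Harbor has a majority.

Harbor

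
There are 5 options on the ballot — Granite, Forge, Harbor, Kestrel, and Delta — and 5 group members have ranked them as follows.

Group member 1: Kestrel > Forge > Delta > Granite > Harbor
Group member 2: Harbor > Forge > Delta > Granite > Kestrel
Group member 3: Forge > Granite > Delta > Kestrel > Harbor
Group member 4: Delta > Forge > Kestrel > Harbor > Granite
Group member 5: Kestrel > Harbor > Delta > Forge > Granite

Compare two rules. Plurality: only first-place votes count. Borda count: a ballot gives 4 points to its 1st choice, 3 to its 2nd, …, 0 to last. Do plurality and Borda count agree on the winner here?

No

Plurality first-place counts: Granite 0, Forge 1, Harbor 1, Kestrel 2, Delta 1 → Kestrel.
Borda totals: Granite 5, Forge 14, Harbor 8, Kestrel 11, Delta 12 → Forge.
The two rules disagree: plurality picks Kestrel, Borda picks Forge.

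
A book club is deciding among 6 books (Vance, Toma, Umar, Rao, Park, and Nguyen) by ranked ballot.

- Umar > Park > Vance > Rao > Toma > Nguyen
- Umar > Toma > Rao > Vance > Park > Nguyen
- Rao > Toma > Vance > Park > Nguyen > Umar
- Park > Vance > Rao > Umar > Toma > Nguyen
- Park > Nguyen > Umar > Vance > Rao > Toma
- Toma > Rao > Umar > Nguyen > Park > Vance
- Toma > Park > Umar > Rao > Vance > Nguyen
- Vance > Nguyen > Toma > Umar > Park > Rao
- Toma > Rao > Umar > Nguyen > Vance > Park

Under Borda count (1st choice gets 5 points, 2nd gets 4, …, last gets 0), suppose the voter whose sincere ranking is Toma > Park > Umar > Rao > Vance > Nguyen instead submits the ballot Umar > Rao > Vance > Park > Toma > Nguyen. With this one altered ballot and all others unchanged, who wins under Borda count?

Umar

Borda totals with the altered ballot: Vance 23, Toma 24, Umar 28, Rao 26, Park 21, Nguyen 13.
The switch changes the winner from Toma to Umar.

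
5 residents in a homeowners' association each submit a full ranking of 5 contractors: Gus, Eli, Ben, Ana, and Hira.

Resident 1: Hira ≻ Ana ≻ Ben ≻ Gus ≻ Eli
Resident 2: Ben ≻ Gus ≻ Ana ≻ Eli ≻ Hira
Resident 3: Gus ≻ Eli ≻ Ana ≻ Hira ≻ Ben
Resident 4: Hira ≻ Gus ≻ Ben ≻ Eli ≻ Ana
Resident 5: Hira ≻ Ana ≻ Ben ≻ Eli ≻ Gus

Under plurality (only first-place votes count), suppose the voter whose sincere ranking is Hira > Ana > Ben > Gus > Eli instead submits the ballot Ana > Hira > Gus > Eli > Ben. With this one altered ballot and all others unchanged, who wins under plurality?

First-place totals with the altered ballot: Gus 1, Eli 0, Ben 1, Ana 1, Hira 2.
The winner is unchanged: still Hira.

Hira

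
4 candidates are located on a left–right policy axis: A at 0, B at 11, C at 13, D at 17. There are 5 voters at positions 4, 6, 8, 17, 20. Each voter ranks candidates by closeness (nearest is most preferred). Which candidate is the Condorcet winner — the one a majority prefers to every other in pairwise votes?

With single-peaked preferences on a line, the Condorcet winner is the candidate closest to the median voter.
The median voter (position 8) is closest to B at 11.
Check: B vs A — voters closer to B: 4 of 5.

B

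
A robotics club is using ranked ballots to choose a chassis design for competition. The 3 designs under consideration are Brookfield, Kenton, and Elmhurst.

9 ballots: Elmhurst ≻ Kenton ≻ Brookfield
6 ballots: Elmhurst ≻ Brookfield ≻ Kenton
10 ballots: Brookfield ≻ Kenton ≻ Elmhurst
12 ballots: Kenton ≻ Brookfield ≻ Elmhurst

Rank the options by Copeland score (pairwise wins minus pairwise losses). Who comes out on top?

Kenton

Pairwise results:
  Brookfield vs Kenton: Kenton wins 21–16.
  Brookfield vs Elmhurst: Brookfield wins 22–15.
  Kenton vs Elmhurst: Kenton wins 22–15.
Copeland scores (wins − losses):
  Brookfield: 1 − 1 = 0
  Kenton: 2 − 0 = 2
  Elmhurst: 0 − 2 = -2
Kenton has the best Copeland score.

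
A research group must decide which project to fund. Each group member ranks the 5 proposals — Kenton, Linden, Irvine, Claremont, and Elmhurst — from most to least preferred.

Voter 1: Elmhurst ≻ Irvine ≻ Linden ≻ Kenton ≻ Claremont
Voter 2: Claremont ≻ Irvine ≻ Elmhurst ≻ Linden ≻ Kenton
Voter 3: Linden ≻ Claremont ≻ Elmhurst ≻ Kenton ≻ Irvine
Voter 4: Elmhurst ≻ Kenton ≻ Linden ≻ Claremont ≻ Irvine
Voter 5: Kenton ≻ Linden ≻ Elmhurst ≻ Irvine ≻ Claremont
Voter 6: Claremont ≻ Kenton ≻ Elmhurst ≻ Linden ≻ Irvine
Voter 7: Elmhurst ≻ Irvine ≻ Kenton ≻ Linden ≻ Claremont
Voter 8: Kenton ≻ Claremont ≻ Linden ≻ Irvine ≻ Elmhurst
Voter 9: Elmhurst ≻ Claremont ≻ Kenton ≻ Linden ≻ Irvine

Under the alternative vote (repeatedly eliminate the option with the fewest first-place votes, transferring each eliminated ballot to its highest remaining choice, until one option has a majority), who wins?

Round 1: Elmhurst 4, Kenton 2, Claremont 2, Linden 1, Irvine 0. Irvine has the fewest and is eliminated.
Round 2: Elmhurst 4, Kenton 2, Claremont 2, Linden 1. Linden has the fewest and is eliminated.
Round 3: Elmhurst 4, Claremont 3, Kenton 2. Kenton has the fewest and is eliminated.
Round 4: Elmhurst 5, Claremont 4. Elmhurst has a majority.

Elmhurst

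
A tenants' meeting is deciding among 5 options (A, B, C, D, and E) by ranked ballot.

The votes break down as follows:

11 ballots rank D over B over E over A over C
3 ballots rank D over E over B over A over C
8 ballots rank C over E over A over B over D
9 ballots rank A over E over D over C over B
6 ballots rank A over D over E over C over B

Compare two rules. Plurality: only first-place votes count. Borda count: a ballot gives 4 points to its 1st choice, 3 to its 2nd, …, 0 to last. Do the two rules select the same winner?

No

Plurality first-place counts: A 15, B 0, C 8, D 14, E 0 → A.
Borda totals: A 90, B 47, C 47, D 92, E 94 → E.
The two rules disagree: plurality picks A, Borda picks E.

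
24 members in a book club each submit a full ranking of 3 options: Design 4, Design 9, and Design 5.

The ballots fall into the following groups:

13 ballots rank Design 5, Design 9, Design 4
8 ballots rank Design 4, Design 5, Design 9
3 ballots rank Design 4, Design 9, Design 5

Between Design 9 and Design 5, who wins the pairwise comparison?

Design 5

Ballots ranking Design 9 above Design 5: 3.
Ballots ranking Design 5 above Design 9: 13+8 = 21.
Design 5 wins the head-to-head, 21–3.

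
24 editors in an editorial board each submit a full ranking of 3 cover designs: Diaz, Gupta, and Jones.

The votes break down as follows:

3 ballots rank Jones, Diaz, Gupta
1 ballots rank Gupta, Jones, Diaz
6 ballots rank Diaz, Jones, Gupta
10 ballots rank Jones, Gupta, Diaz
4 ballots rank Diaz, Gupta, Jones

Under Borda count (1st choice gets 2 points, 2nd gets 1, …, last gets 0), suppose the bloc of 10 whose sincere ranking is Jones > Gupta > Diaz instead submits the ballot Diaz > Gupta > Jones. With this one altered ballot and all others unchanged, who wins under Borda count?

Diaz

Borda totals with the altered ballot: Diaz 43, Gupta 16, Jones 13.
The switch changes the winner from Jones to Diaz.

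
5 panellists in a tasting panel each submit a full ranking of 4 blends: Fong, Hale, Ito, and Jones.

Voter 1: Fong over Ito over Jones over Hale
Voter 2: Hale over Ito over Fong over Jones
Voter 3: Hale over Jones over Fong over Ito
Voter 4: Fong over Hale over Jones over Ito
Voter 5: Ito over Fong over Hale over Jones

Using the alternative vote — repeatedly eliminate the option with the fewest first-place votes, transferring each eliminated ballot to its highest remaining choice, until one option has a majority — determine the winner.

Fong

Round 1: Fong 2, Hale 2, Ito 1, Jones 0. Jones has the fewest and is eliminated.
Round 2: Fong 2, Hale 2, Ito 1. Ito has the fewest and is eliminated.
Round 3: Fong 3, Hale 2. Fong has a majority.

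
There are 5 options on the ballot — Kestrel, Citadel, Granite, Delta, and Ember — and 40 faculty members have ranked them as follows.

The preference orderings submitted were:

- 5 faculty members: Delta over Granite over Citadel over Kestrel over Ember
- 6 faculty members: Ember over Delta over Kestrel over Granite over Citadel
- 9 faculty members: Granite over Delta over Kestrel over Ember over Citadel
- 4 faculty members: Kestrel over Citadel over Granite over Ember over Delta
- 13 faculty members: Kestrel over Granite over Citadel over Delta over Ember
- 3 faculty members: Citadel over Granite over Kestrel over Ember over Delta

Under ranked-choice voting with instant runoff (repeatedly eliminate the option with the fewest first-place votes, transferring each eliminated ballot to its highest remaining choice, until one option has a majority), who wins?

Round 1: Kestrel 17, Granite 9, Ember 6, Delta 5, Citadel 3. Citadel has the fewest and is eliminated.
Round 2: Kestrel 17, Granite 12, Ember 6, Delta 5. Delta has the fewest and is eliminated.
Round 3: Kestrel 17, Granite 17, Ember 6. Ember has the fewest and is eliminated.
Round 4: Kestrel 23, Granite 17. Kestrel has a majority.

Kestrel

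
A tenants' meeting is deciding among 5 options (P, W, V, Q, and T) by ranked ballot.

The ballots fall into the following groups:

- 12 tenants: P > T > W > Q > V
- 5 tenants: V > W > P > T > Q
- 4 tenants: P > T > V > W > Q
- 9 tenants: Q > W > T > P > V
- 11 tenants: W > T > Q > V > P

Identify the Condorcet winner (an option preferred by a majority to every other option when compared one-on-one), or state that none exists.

W

Head-to-head results (41 voters total):
P vs W: W wins 25–16.
P vs V: P wins 25–16.
P vs Q: P wins 21–20.
P vs T: P wins 21–20.
W vs V: W wins 32–9.
W vs Q: W wins 32–9.
W vs T: W wins 25–16.
V vs Q: Q wins 32–9.
V vs T: T wins 36–5.
Q vs T: T wins 32–9.
W beats each rival — P (25–16), V (32–9), Q (32–9), T (25–16) — so W is the Condorcet winner.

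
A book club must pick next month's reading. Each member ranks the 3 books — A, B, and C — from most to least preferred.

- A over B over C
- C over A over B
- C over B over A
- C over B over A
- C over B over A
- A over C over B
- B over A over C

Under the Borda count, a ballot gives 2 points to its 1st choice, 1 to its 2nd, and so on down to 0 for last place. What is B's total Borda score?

6

Borda scores:
  A: 2 + 1 + 0 + 0 + 0 + 2 + 1 = 6
  B: 1 + 0 + 1 + 1 + 1 + 0 + 2 = 6
  C: 0 + 2 + 2 + 2 + 2 + 1 + 0 = 9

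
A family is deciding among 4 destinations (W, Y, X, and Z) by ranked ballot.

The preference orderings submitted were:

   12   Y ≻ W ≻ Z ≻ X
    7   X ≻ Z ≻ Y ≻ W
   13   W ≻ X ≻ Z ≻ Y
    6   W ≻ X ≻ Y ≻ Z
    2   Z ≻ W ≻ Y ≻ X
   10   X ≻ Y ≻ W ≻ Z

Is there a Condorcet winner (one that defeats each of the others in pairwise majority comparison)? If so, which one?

Head-to-head results (50 voters total):
W vs Y: Y wins 29–21.
W vs X: W wins 33–17.
W vs Z: W wins 41–9.
Y vs X: X wins 36–14.
Y vs Z: Y wins 28–22.
X vs Z: X wins 36–14.
No candidate beats all others: W beats X beats Y beats W, a majority cycle.

There is no Condorcet winner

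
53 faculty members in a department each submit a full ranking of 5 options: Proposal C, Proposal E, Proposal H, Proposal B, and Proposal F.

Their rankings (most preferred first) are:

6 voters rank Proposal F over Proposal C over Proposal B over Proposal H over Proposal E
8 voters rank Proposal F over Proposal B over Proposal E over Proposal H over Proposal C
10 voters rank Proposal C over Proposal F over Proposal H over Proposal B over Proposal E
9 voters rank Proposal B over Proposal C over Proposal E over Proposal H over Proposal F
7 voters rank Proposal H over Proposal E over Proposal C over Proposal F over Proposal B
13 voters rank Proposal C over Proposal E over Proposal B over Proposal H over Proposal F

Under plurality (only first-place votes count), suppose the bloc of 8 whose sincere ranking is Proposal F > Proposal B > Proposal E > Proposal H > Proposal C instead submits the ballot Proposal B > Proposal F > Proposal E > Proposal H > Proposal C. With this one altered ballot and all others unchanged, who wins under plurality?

First-place totals with the altered ballot: Proposal C 23, Proposal E 0, Proposal H 7, Proposal B 17, Proposal F 6.
The winner is unchanged: still Proposal C.

Proposal C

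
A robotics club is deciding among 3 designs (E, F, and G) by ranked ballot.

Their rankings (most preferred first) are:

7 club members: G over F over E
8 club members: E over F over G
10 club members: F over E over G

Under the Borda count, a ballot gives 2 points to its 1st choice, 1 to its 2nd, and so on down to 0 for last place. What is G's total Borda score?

Borda scores:
  E: 7·0 + 8·2 + 10·1 = 26
  F: 7·1 + 8·1 + 10·2 = 35
  G: 7·2 + 8·0 + 10·0 = 14

14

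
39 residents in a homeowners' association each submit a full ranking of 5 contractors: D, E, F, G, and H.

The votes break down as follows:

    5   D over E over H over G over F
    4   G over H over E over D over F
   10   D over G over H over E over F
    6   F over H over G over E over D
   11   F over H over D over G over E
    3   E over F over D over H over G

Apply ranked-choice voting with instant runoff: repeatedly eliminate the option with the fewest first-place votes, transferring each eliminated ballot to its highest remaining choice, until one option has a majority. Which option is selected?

Round 1: F 17, D 15, G 4, E 3, H 0. H has the fewest and is eliminated.
Round 2: F 17, D 15, G 4, E 3. E has the fewest and is eliminated.
Round 3: F 20, D 15, G 4. F has a majority.

F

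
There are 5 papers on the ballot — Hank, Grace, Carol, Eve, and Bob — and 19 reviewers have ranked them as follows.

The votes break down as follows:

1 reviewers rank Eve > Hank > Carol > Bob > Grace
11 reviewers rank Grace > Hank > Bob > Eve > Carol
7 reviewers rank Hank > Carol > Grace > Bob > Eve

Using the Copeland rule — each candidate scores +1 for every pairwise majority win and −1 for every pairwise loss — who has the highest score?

Pairwise results:
  Hank vs Grace: Grace wins 11–8.
  Hank vs Carol: Hank wins 19–0.
  Hank vs Eve: Hank wins 18–1.
  Hank vs Bob: Hank wins 19–0.
  Grace vs Carol: Grace wins 11–8.
  Grace vs Eve: Grace wins 18–1.
  Grace vs Bob: Grace wins 18–1.
  Carol vs Eve: Eve wins 12–7.
  Carol vs Bob: Bob wins 11–8.
  Eve vs Bob: Bob wins 18–1.
Copeland scores (wins − losses):
  Hank: 3 − 1 = 2
  Grace: 4 − 0 = 4
  Carol: 0 − 4 = -4
  Eve: 1 − 3 = -2
  Bob: 2 − 2 = 0
Grace has the best Copeland score.

Grace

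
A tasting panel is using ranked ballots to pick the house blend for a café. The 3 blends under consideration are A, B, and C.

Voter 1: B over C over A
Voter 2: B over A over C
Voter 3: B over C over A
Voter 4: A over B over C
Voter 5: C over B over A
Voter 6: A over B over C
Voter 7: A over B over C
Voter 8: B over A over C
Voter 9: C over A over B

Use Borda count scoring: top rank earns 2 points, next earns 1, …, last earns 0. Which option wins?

B

Borda scores:
  A: 0 + 1 + 0 + 2 + 0 + 2 + 2 + 1 + 1 = 9
  B: 2 + 2 + 2 + 1 + 1 + 1 + 1 + 2 + 0 = 12
  C: 1 + 0 + 1 + 0 + 2 + 0 + 0 + 0 + 2 = 6
B has the highest total.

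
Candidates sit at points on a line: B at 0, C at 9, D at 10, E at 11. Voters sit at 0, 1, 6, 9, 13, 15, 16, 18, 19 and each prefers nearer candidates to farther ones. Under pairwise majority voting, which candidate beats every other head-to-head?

With single-peaked preferences on a line, the Condorcet winner is the candidate closest to the median voter.
The median voter (position 13) is closest to E at 11.
Check: E vs D — voters closer to E: 5 of 9.

E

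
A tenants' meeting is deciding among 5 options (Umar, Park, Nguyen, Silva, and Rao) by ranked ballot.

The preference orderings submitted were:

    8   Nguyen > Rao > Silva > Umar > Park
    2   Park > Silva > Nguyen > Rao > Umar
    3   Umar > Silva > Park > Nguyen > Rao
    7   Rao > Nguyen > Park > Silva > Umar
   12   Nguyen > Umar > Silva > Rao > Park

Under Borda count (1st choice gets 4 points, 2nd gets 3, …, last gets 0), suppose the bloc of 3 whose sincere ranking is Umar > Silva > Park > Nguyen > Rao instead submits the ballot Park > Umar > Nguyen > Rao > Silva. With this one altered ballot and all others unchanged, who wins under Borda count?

Borda totals with the altered ballot: Umar 53, Park 34, Nguyen 111, Silva 53, Rao 69.
The winner is unchanged: still Nguyen.

Nguyen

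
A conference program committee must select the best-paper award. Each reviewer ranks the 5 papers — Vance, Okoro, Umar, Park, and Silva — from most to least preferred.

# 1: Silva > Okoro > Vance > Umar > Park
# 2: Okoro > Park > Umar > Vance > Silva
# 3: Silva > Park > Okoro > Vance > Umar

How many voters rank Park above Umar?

2

Ballots ranking Park above Umar: 2.
Ballots ranking Umar above Park: 1.
So 2 of 3 voters prefer Park to Umar.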